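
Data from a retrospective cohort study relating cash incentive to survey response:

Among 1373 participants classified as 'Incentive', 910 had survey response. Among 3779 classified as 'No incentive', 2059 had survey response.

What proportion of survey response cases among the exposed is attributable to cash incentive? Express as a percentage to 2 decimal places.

From the description: a = 910, b = 463, c = 2059, d = 1720.
Risk in exposed = 910/1373 = 0.66278; risk in unexposed = 2059/3779 = 0.54485.
RR = 0.66278/0.54485 = 1.21644
AR% = (RR − 1)/RR × 100 = (1.21644 − 1)/1.21644 × 100 = 17.7930%

17.79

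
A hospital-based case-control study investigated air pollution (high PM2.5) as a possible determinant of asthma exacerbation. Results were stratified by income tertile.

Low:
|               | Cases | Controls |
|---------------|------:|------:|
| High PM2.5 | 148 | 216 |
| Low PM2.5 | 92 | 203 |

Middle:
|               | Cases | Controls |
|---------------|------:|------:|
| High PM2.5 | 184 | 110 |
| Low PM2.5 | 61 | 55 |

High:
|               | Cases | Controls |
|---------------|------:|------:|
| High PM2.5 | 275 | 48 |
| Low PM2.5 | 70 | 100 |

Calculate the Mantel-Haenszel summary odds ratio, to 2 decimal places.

OR_MH = Σ(aᵢdᵢ/nᵢ) / Σ(bᵢcᵢ/nᵢ), where nᵢ is the stratum total.
Stratum 1 (Low): n = 659; a·d/n = 148·203/659 = 45.5903; b·c/n = 216·92/659 = 30.1548
Stratum 2 (Middle): n = 410; a·d/n = 184·55/410 = 24.6829; b·c/n = 110·61/410 = 16.3659
Stratum 3 (High): n = 493; a·d/n = 275·100/493 = 55.7809; b·c/n = 48·70/493 = 6.8154
OR_MH = (45.5903 + 24.6829 + 55.7809) / (30.1548 + 16.3659 + 6.8154) = 126.0541 / 53.3360 = 2.36339

2.36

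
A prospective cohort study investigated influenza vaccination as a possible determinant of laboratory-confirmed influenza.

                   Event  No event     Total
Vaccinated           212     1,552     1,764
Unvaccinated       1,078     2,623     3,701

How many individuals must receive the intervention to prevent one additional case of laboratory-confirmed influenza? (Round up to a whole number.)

Risk in treated group = 212/1764 = 0.12018; risk in control = 1078/3701 = 0.29127.
Absolute risk reduction = 0.29127 − 0.12018 = 0.17109
NNT = 1 / ARR = 1 / 0.17109 = 5.845 → round up → 6

6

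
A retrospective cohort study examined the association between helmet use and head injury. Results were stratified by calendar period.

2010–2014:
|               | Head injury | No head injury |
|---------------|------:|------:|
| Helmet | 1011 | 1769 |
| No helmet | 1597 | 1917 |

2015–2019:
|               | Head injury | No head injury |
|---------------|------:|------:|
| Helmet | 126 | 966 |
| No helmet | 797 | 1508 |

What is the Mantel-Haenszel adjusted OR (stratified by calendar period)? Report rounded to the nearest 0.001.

0.539

OR_MH = Σ(aᵢdᵢ/nᵢ) / Σ(bᵢcᵢ/nᵢ), where nᵢ is the stratum total.
Stratum 1 (2010–2014): n = 6294; a·d/n = 1011·1917/6294 = 307.9261; b·c/n = 1769·1597/6294 = 448.8549
Stratum 2 (2015–2019): n = 3397; a·d/n = 126·1508/3397 = 55.9341; b·c/n = 966·797/3397 = 226.6417
OR_MH = (307.9261 + 55.9341) / (448.8549 + 226.6417) = 363.8602 / 675.4967 = 0.53866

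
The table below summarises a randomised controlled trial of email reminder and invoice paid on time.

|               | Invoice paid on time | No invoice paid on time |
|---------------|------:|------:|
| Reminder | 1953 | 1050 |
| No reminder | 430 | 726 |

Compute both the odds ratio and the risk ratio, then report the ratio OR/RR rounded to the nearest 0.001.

Cells: a = 1953, b = 1050, c = 430, d = 726.
OR = (1953·726)/(1050·430) = 1417878/451500 = 3.14037
Risk in exposed = 1953/3003 = 0.65035; risk in unexposed = 430/1156 = 0.37197; RR = 1.74838
OR/RR = 3.14037 / 1.74838 = 1.79616
The outcome is not rare, so the OR lies further from 1 than the RR.

1.796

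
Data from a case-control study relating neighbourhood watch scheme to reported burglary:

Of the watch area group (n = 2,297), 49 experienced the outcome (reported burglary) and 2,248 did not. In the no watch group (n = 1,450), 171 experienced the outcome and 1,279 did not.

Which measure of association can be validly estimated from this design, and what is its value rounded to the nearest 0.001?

From the description: a = 49, b = 2248, c = 171, d = 1279.
This is a case-control study: participants were sampled on outcome status, so risks in the source population cannot be estimated directly — relative risk is not valid here. The odds ratio is the appropriate measure.
OR = (a·d)/(b·c) = (49 × 1279) / (2248 × 171) = 62671 / 384408 = 0.16303

0.163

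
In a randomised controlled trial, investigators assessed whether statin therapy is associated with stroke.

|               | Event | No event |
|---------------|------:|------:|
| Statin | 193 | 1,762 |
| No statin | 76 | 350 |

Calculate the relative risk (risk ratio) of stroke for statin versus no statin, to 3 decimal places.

0.553

Cells: a = 193, b = 1762, c = 76, d = 350.
Risk in exposed = 193/1955 = 0.09872; risk in unexposed = 76/426 = 0.17840.
RR = 0.09872 / 0.17840 = 0.55336
The risk is 45% lower among the exposed than among the unexposed.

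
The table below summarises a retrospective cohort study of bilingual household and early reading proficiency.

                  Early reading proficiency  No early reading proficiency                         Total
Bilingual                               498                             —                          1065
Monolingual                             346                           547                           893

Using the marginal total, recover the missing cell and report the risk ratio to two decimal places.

1.21

The missing cell is in the exposed row: 1065 − 498 = 567.
So a = 498, b = 567, c = 346, d = 547.
RR = [a/(a+b)] / [c/(c+d)] = (498/1065) / (346/893) = 0.46761/0.38746 = 1.20686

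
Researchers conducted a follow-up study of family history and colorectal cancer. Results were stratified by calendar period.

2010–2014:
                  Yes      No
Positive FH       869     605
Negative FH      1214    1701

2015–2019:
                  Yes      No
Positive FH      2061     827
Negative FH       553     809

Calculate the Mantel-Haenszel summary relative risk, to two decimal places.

RR_MH = Σ(aᵢ·n₀ᵢ/nᵢ) / Σ(cᵢ·n₁ᵢ/nᵢ), with n₁ᵢ = aᵢ+bᵢ (exposed), n₀ᵢ = cᵢ+dᵢ (unexposed), nᵢ = n₁ᵢ+n₀ᵢ.
Stratum 1 (2010–2014): n₁ = 1474, n₀ = 2915, n = 4389; a·n₀/n = 869·2915/4389 = 577.1554; c·n₁/n = 1214·1474/4389 = 407.7093
Stratum 2 (2015–2019): n₁ = 2888, n₀ = 1362, n = 4250; a·n₀/n = 2061·1362/4250 = 660.4899; c·n₁/n = 553·2888/4250 = 375.7798
RR_MH = (577.1554 + 660.4899) / (407.7093 + 375.7798) = 1237.6453 / 783.4890 = 1.57966

1.58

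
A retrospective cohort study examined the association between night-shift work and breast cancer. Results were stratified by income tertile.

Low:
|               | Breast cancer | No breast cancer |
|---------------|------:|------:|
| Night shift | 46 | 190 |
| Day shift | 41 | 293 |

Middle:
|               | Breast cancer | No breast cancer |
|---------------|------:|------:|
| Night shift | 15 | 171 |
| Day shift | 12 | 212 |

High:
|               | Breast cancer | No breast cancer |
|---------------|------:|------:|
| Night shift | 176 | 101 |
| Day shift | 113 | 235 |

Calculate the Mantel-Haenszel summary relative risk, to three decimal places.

1.836

RR_MH = Σ(aᵢ·n₀ᵢ/nᵢ) / Σ(cᵢ·n₁ᵢ/nᵢ), with n₁ᵢ = aᵢ+bᵢ (exposed), n₀ᵢ = cᵢ+dᵢ (unexposed), nᵢ = n₁ᵢ+n₀ᵢ.
Stratum 1 (Low): n₁ = 236, n₀ = 334, n = 570; a·n₀/n = 46·334/570 = 26.9544; c·n₁/n = 41·236/570 = 16.9754
Stratum 2 (Middle): n₁ = 186, n₀ = 224, n = 410; a·n₀/n = 15·224/410 = 8.1951; c·n₁/n = 12·186/410 = 5.4439
Stratum 3 (High): n₁ = 277, n₀ = 348, n = 625; a·n₀/n = 176·348/625 = 97.9968; c·n₁/n = 113·277/625 = 50.0816
RR_MH = (26.9544 + 8.1951 + 97.9968) / (16.9754 + 5.4439 + 50.0816) = 133.1463 / 72.5009 = 1.83648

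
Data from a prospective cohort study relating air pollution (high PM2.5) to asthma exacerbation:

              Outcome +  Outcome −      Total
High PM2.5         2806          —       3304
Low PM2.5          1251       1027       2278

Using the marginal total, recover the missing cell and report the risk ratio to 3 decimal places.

1.546

The missing cell is in the exposed row: 3304 − 2806 = 498.
So a = 2806, b = 498, c = 1251, d = 1027.
RR = [a/(a+b)] / [c/(c+d)] = (2806/3304) / (1251/2278) = 0.84927/0.54917 = 1.54648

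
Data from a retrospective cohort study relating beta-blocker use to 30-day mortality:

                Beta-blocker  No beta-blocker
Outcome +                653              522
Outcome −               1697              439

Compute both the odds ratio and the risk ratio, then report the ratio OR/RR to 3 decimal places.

Reading the table with exposure as columns: a = 653 (Beta-blocker, case), b = 1697 (Beta-blocker, non-case), c = 522 (No beta-blocker, case), d = 439.
OR = (653·439)/(1697·522) = 286667/885834 = 0.32361
Risk in exposed = 653/2350 = 0.27787; risk in unexposed = 522/961 = 0.54318; RR = 0.51156
OR/RR = 0.32361 / 0.51156 = 0.63260
The outcome is not rare, so the OR lies further from 1 than the RR.

0.633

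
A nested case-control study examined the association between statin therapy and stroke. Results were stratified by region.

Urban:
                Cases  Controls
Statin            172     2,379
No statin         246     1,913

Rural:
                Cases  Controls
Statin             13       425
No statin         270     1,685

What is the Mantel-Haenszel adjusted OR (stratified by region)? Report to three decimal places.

0.459

OR_MH = Σ(aᵢdᵢ/nᵢ) / Σ(bᵢcᵢ/nᵢ), where nᵢ is the stratum total.
Stratum 1 (Urban): n = 4710; a·d/n = 172·1913/4710 = 69.8590; b·c/n = 2379·246/4710 = 124.2535
Stratum 2 (Rural): n = 2393; a·d/n = 13·1685/2393 = 9.1538; b·c/n = 425·270/2393 = 47.9524
OR_MH = (69.8590 + 9.1538) / (124.2535 + 47.9524) = 79.0128 / 172.2059 = 0.45883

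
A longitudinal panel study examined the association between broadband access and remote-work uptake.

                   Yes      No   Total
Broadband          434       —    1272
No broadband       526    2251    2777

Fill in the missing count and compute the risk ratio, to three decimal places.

The missing cell is in the exposed row: 1272 − 434 = 838.
So a = 434, b = 838, c = 526, d = 2251.
RR = [a/(a+b)] / [c/(c+d)] = (434/1272) / (526/2777) = 0.34119/0.18941 = 1.80133

1.801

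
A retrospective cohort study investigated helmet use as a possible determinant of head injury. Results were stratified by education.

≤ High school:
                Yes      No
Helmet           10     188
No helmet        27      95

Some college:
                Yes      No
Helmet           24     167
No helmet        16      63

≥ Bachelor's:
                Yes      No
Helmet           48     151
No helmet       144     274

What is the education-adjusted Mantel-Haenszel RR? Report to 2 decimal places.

RR_MH = Σ(aᵢ·n₀ᵢ/nᵢ) / Σ(cᵢ·n₁ᵢ/nᵢ), with n₁ᵢ = aᵢ+bᵢ (exposed), n₀ᵢ = cᵢ+dᵢ (unexposed), nᵢ = n₁ᵢ+n₀ᵢ.
Stratum 1 (≤ High school): n₁ = 198, n₀ = 122, n = 320; a·n₀/n = 10·122/320 = 3.8125; c·n₁/n = 27·198/320 = 16.7063
Stratum 2 (Some college): n₁ = 191, n₀ = 79, n = 270; a·n₀/n = 24·79/270 = 7.0222; c·n₁/n = 16·191/270 = 11.3185
Stratum 3 (≥ Bachelor's): n₁ = 199, n₀ = 418, n = 617; a·n₀/n = 48·418/617 = 32.5186; c·n₁/n = 144·199/617 = 46.4441
RR_MH = (3.8125 + 7.0222 + 32.5186) / (16.7063 + 11.3185 + 46.4441) = 43.3534 / 74.4689 = 0.58217

0.58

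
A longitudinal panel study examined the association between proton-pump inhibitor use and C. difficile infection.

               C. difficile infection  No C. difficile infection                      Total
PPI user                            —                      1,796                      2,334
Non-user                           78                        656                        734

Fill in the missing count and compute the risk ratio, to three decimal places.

The missing cell is in the exposed row: 2334 − 1796 = 538.
So a = 538, b = 1796, c = 78, d = 656.
RR = [a/(a+b)] / [c/(c+d)] = (538/2334) / (78/734) = 0.23051/0.10627 = 2.16912

2.169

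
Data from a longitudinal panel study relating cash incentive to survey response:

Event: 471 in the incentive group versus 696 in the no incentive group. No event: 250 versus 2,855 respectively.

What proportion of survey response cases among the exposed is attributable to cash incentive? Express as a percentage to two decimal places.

70.00

From the description: a = 471, b = 250, c = 696, d = 2855.
Risk in exposed = 471/721 = 0.65326; risk in unexposed = 696/3551 = 0.19600.
RR = 0.65326/0.19600 = 3.33294
AR% = (RR − 1)/RR × 100 = (3.33294 − 1)/3.33294 × 100 = 69.9964%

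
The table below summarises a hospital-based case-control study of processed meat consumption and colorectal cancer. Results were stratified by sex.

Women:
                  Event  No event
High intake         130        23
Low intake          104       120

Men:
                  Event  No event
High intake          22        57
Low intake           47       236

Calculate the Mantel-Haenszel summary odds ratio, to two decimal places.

OR_MH = Σ(aᵢdᵢ/nᵢ) / Σ(bᵢcᵢ/nᵢ), where nᵢ is the stratum total.
Stratum 1 (Women): n = 377; a·d/n = 130·120/377 = 41.3793; b·c/n = 23·104/377 = 6.3448
Stratum 2 (Men): n = 362; a·d/n = 22·236/362 = 14.3425; b·c/n = 57·47/362 = 7.4006
OR_MH = (41.3793 + 14.3425) / (6.3448 + 7.4006) = 55.7219 / 13.7454 = 4.05386

4.05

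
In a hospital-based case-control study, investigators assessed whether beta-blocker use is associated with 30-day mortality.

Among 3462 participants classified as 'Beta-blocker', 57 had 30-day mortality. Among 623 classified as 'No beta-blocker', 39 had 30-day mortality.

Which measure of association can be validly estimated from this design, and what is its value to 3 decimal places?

From the description: a = 57, b = 3405, c = 39, d = 584.
This is a hospital-based case-control study: participants were sampled on outcome status, so risks in the source population cannot be estimated directly — relative risk is not valid here. The odds ratio is the appropriate measure.
OR = (a·d)/(b·c) = (57 × 584) / (3405 × 39) = 33288 / 132795 = 0.25067

0.251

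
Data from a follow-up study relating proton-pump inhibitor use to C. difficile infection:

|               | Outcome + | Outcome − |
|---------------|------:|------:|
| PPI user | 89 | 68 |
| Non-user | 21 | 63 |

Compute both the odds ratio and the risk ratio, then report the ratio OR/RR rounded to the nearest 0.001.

Cells: a = 89, b = 68, c = 21, d = 63.
OR = (89·63)/(68·21) = 5607/1428 = 3.92647
Risk in exposed = 89/157 = 0.56688; risk in unexposed = 21/84 = 0.25000; RR = 2.26752
OR/RR = 3.92647 / 2.26752 = 1.73162
The outcome is not rare, so the OR lies further from 1 than the RR.

1.732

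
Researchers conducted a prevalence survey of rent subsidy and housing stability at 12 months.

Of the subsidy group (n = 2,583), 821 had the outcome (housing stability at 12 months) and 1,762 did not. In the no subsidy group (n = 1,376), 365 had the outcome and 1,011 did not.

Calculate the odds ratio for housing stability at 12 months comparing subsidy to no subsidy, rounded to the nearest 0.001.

From the description: a = 821, b = 1762, c = 365, d = 1011.
OR = (a·d)/(b·c) = (821 × 1011) / (1762 × 365) = 830031 / 643130 = 1.29061
The odds of housing stability at 12 months are about 1.29 times as high in the subsidy group.

1.291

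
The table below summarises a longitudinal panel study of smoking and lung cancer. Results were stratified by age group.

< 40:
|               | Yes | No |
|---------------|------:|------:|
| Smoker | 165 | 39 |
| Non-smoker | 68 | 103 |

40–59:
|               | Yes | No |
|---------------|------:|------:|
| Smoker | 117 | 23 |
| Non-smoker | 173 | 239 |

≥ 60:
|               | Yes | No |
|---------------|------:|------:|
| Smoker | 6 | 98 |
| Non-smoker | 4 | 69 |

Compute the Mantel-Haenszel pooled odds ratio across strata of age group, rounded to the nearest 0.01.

5.96

OR_MH = Σ(aᵢdᵢ/nᵢ) / Σ(bᵢcᵢ/nᵢ), where nᵢ is the stratum total.
Stratum 1 (< 40): n = 375; a·d/n = 165·103/375 = 45.3200; b·c/n = 39·68/375 = 7.0720
Stratum 2 (40–59): n = 552; a·d/n = 117·239/552 = 50.6576; b·c/n = 23·173/552 = 7.2083
Stratum 3 (≥ 60): n = 177; a·d/n = 6·69/177 = 2.3390; b·c/n = 98·4/177 = 2.2147
OR_MH = (45.3200 + 50.6576 + 2.3390) / (7.0720 + 7.2083 + 2.2147) = 98.3166 / 16.4950 = 5.96038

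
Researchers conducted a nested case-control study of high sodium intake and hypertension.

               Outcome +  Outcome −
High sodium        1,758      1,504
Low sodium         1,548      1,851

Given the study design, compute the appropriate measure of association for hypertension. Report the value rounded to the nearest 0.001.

1.398

Cells: a = 1758, b = 1504, c = 1548, d = 1851.
This is a nested case-control study: participants were sampled on outcome status, so risks in the source population cannot be estimated directly — relative risk is not valid here. The odds ratio is the appropriate measure.
OR = (a·d)/(b·c) = (1758 × 1851) / (1504 × 1548) = 3254058 / 2328192 = 1.39768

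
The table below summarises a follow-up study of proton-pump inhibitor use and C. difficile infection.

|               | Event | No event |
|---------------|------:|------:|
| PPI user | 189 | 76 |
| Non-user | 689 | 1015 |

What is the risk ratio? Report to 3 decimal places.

1.764

Cells: a = 189, b = 76, c = 689, d = 1015.
Risk in exposed = 189/265 = 0.71321; risk in unexposed = 689/1704 = 0.40434.
RR = 0.71321 / 0.40434 = 1.76387
The risk among the exposed is 1.76 times that among the unexposed.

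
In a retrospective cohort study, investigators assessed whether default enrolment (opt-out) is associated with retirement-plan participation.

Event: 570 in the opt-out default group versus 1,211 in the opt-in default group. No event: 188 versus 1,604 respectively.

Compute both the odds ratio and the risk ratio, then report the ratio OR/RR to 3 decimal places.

From the description: a = 570, b = 188, c = 1211, d = 1604.
OR = (570·1604)/(188·1211) = 914280/227668 = 4.01585
Risk in exposed = 570/758 = 0.75198; risk in unexposed = 1211/2815 = 0.43020; RR = 1.74799
OR/RR = 4.01585 / 1.74799 = 2.29740
The outcome is not rare, so the OR lies further from 1 than the RR.

2.297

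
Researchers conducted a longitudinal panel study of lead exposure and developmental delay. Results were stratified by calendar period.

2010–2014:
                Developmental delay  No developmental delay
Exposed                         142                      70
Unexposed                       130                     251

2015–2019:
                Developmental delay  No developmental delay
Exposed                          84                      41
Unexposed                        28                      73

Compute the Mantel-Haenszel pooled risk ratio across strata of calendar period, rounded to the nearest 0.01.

2.08

RR_MH = Σ(aᵢ·n₀ᵢ/nᵢ) / Σ(cᵢ·n₁ᵢ/nᵢ), with n₁ᵢ = aᵢ+bᵢ (exposed), n₀ᵢ = cᵢ+dᵢ (unexposed), nᵢ = n₁ᵢ+n₀ᵢ.
Stratum 1 (2010–2014): n₁ = 212, n₀ = 381, n = 593; a·n₀/n = 142·381/593 = 91.2344; c·n₁/n = 130·212/593 = 46.4755
Stratum 2 (2015–2019): n₁ = 125, n₀ = 101, n = 226; a·n₀/n = 84·101/226 = 37.5398; c·n₁/n = 28·125/226 = 15.4867
RR_MH = (91.2344 + 37.5398) / (46.4755 + 15.4867) = 128.7742 / 61.9623 = 2.07827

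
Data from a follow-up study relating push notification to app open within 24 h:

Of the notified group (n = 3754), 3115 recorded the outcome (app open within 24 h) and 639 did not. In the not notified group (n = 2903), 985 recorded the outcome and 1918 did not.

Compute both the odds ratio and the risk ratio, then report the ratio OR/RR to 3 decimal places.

3.881

From the description: a = 3115, b = 639, c = 985, d = 1918.
OR = (3115·1918)/(639·985) = 5974570/629415 = 9.49226
Risk in exposed = 3115/3754 = 0.82978; risk in unexposed = 985/2903 = 0.33930; RR = 2.44554
OR/RR = 9.49226 / 2.44554 = 3.88146
The outcome is not rare, so the OR lies further from 1 than the RR.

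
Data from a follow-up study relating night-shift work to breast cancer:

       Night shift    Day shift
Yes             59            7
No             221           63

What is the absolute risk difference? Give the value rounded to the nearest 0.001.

Reading the table with exposure as columns: a = 59 (Night shift, case), b = 221 (Night shift, non-case), c = 7 (Day shift, case), d = 63.
Risk in exposed = 59/280 = 0.210714; risk in unexposed = 7/70 = 0.100000.
Risk difference = 0.210714 − 0.100000 = 0.110714

0.111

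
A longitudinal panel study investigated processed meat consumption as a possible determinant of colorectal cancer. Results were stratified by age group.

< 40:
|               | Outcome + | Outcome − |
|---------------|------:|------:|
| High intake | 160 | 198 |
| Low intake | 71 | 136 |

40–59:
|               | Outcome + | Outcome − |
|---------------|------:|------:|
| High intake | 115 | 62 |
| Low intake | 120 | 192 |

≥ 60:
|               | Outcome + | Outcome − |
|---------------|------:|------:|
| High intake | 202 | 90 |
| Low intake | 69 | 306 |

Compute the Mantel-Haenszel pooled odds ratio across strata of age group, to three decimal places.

OR_MH = Σ(aᵢdᵢ/nᵢ) / Σ(bᵢcᵢ/nᵢ), where nᵢ is the stratum total.
Stratum 1 (< 40): n = 565; a·d/n = 160·136/565 = 38.5133; b·c/n = 198·71/565 = 24.8814
Stratum 2 (40–59): n = 489; a·d/n = 115·192/489 = 45.1534; b·c/n = 62·120/489 = 15.2147
Stratum 3 (≥ 60): n = 667; a·d/n = 202·306/667 = 92.6717; b·c/n = 90·69/667 = 9.3103
OR_MH = (38.5133 + 45.1534 + 92.6717) / (24.8814 + 15.2147 + 9.3103) = 176.3383 / 49.4065 = 3.56913

3.569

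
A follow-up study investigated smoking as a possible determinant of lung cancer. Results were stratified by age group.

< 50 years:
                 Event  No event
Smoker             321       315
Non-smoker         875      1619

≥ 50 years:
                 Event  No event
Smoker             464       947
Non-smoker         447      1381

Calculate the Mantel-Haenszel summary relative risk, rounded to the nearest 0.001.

RR_MH = Σ(aᵢ·n₀ᵢ/nᵢ) / Σ(cᵢ·n₁ᵢ/nᵢ), with n₁ᵢ = aᵢ+bᵢ (exposed), n₀ᵢ = cᵢ+dᵢ (unexposed), nᵢ = n₁ᵢ+n₀ᵢ.
Stratum 1 (< 50 years): n₁ = 636, n₀ = 2494, n = 3130; a·n₀/n = 321·2494/3130 = 255.7744; c·n₁/n = 875·636/3130 = 177.7955
Stratum 2 (≥ 50 years): n₁ = 1411, n₀ = 1828, n = 3239; a·n₀/n = 464·1828/3239 = 261.8685; c·n₁/n = 447·1411/3239 = 194.7258
RR_MH = (255.7744 + 261.8685) / (177.7955 + 194.7258) = 517.6429 / 372.5214 = 1.38957

1.390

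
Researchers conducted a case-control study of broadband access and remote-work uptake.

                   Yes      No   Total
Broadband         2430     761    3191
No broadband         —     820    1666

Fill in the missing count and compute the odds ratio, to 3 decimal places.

The missing cell is in the unexposed row: 1666 − 820 = 846.
So a = 2430, b = 761, c = 846, d = 820.
OR = (a·d)/(b·c) = (2430 × 820) / (761 × 846) = 1992600 / 643806 = 3.09503

3.095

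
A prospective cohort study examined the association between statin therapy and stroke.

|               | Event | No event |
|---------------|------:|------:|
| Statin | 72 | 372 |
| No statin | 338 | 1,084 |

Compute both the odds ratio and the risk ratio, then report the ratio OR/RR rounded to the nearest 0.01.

Cells: a = 72, b = 372, c = 338, d = 1084.
OR = (72·1084)/(372·338) = 78048/125736 = 0.62073
Risk in exposed = 72/444 = 0.16216; risk in unexposed = 338/1422 = 0.23769; RR = 0.68223
OR/RR = 0.62073 / 0.68223 = 0.90985
The outcome is not rare, so the OR lies further from 1 than the RR.

0.91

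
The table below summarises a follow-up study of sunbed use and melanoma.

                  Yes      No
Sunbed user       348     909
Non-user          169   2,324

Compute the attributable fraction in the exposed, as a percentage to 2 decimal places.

Cells: a = 348, b = 909, c = 169, d = 2324.
Risk in exposed = 348/1257 = 0.27685; risk in unexposed = 169/2493 = 0.06779.
RR = 0.27685/0.06779 = 4.08394
AR% = (RR − 1)/RR × 100 = (4.08394 − 1)/4.08394 × 100 = 75.5139%

75.51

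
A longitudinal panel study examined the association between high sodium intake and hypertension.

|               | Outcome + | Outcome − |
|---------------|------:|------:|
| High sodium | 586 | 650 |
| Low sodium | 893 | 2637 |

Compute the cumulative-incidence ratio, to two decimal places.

Cells: a = 586, b = 650, c = 893, d = 2637.
Risk in exposed = 586/1236 = 0.47411; risk in unexposed = 893/3530 = 0.25297.
RR = 0.47411 / 0.25297 = 1.87414
The risk among the exposed is 1.87 times that among the unexposed.

1.87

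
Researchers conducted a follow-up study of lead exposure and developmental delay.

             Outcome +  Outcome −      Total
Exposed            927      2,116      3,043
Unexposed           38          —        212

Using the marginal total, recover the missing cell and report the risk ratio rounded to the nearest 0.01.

1.70

The missing cell is in the unexposed row: 212 − 38 = 174.
So a = 927, b = 2116, c = 38, d = 174.
RR = [a/(a+b)] / [c/(c+d)] = (927/3043) / (38/212) = 0.30463/0.17925 = 1.69953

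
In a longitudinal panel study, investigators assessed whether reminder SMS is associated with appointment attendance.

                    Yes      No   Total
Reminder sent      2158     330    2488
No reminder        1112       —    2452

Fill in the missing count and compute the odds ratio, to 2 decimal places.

7.88

The missing cell is in the unexposed row: 2452 − 1112 = 1340.
So a = 2158, b = 330, c = 1112, d = 1340.
OR = (a·d)/(b·c) = (2158 × 1340) / (330 × 1112) = 2891720 / 366960 = 7.88020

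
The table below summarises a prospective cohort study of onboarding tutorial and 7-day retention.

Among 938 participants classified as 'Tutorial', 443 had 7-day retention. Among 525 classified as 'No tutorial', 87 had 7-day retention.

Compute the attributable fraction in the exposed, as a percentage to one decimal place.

64.9

From the description: a = 443, b = 495, c = 87, d = 438.
Risk in exposed = 443/938 = 0.47228; risk in unexposed = 87/525 = 0.16571.
RR = 0.47228/0.16571 = 2.84997
AR% = (RR − 1)/RR × 100 = (2.84997 − 1)/2.84997 × 100 = 64.9120%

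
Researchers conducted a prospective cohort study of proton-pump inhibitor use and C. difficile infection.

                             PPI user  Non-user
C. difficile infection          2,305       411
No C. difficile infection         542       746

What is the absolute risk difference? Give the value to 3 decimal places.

0.454

Reading the table with exposure as columns: a = 2305 (PPI user, case), b = 542 (PPI user, non-case), c = 411 (Non-user, case), d = 746.
Risk in exposed = 2305/2847 = 0.809624; risk in unexposed = 411/1157 = 0.355229.
Risk difference = 0.809624 − 0.355229 = 0.454395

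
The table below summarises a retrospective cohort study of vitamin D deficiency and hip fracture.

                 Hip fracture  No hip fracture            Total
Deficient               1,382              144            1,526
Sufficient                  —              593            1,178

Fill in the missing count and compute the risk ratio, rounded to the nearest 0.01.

1.82

The missing cell is in the unexposed row: 1178 − 593 = 585.
So a = 1382, b = 144, c = 585, d = 593.
RR = [a/(a+b)] / [c/(c+d)] = (1382/1526) / (585/1178) = 0.90564/0.49660 = 1.82366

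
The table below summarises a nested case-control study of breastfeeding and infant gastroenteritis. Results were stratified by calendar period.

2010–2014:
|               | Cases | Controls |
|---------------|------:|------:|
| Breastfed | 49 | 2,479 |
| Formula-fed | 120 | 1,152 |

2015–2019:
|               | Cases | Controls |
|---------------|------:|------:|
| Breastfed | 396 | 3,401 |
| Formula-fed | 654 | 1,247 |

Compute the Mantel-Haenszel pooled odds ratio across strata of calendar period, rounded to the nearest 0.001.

OR_MH = Σ(aᵢdᵢ/nᵢ) / Σ(bᵢcᵢ/nᵢ), where nᵢ is the stratum total.
Stratum 1 (2010–2014): n = 3800; a·d/n = 49·1152/3800 = 14.8547; b·c/n = 2479·120/3800 = 78.2842
Stratum 2 (2015–2019): n = 5698; a·d/n = 396·1247/5698 = 86.6641; b·c/n = 3401·654/5698 = 390.3570
OR_MH = (14.8547 + 86.6641) / (78.2842 + 390.3570) = 101.5188 / 468.6412 = 0.21662

0.217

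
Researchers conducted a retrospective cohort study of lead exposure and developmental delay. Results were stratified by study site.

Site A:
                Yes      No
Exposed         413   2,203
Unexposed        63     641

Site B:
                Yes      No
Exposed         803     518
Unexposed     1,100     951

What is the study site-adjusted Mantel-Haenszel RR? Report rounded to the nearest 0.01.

RR_MH = Σ(aᵢ·n₀ᵢ/nᵢ) / Σ(cᵢ·n₁ᵢ/nᵢ), with n₁ᵢ = aᵢ+bᵢ (exposed), n₀ᵢ = cᵢ+dᵢ (unexposed), nᵢ = n₁ᵢ+n₀ᵢ.
Stratum 1 (Site A): n₁ = 2616, n₀ = 704, n = 3320; a·n₀/n = 413·704/3320 = 87.5759; c·n₁/n = 63·2616/3320 = 49.6410
Stratum 2 (Site B): n₁ = 1321, n₀ = 2051, n = 3372; a·n₀/n = 803·2051/3372 = 488.4202; c·n₁/n = 1100·1321/3372 = 430.9312
RR_MH = (87.5759 + 488.4202) / (49.6410 + 430.9312) = 575.9961 / 480.5722 = 1.19856

1.20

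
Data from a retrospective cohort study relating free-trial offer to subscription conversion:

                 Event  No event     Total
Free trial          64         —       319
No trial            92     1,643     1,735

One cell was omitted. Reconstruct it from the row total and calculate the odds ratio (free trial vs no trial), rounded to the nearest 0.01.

4.48

The missing cell is in the exposed row: 319 − 64 = 255.
So a = 64, b = 255, c = 92, d = 1643.
OR = (a·d)/(b·c) = (64 × 1643) / (255 × 92) = 105152 / 23460 = 4.48218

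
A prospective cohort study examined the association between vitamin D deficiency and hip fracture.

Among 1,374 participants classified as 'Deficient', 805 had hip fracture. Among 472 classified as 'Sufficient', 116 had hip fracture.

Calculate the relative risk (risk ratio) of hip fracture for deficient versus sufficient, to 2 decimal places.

2.38

From the description: a = 805, b = 569, c = 116, d = 356.
Risk in exposed = 805/1374 = 0.58588; risk in unexposed = 116/472 = 0.24576.
RR = 0.58588 / 0.24576 = 2.38393
The risk among the exposed is 2.38 times that among the unexposed.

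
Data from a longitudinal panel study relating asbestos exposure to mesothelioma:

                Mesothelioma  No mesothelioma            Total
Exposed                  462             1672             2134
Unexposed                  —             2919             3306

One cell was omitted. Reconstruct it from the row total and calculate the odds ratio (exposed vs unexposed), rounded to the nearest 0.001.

2.084

The missing cell is in the unexposed row: 3306 − 2919 = 387.
So a = 462, b = 1672, c = 387, d = 2919.
OR = (a·d)/(b·c) = (462 × 2919) / (1672 × 387) = 1348578 / 647064 = 2.08415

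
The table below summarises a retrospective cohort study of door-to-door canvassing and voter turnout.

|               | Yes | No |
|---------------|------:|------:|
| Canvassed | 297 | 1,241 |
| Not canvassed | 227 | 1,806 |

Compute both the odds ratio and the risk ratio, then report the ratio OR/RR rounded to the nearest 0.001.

Cells: a = 297, b = 1241, c = 227, d = 1806.
OR = (297·1806)/(1241·227) = 536382/281707 = 1.90404
Risk in exposed = 297/1538 = 0.19311; risk in unexposed = 227/2033 = 0.11166; RR = 1.72946
OR/RR = 1.90404 / 1.72946 = 1.10094
The outcome is not rare, so the OR lies further from 1 than the RR.

1.101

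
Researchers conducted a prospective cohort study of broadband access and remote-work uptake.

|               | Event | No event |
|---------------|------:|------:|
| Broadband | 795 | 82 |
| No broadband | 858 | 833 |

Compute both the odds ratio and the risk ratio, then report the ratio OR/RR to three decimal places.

5.269

Cells: a = 795, b = 82, c = 858, d = 833.
OR = (795·833)/(82·858) = 662235/70356 = 9.41263
Risk in exposed = 795/877 = 0.90650; risk in unexposed = 858/1691 = 0.50739; RR = 1.78659
OR/RR = 9.41263 / 1.78659 = 5.26850
The outcome is not rare, so the OR lies further from 1 than the RR.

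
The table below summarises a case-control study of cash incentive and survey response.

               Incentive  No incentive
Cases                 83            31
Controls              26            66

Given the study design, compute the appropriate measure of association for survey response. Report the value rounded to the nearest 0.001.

6.797

Reading the table with exposure as columns: a = 83 (Incentive, case), b = 26 (Incentive, non-case), c = 31 (No incentive, case), d = 66.
This is a case-control study: participants were sampled on outcome status, so risks in the source population cannot be estimated directly — relative risk is not valid here. The odds ratio is the appropriate measure.
OR = (a·d)/(b·c) = (83 × 66) / (26 × 31) = 5478 / 806 = 6.79653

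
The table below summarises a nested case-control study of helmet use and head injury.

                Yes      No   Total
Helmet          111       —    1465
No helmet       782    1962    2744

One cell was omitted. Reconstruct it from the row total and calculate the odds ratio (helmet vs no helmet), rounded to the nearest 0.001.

The missing cell is in the exposed row: 1465 − 111 = 1354.
So a = 111, b = 1354, c = 782, d = 1962.
OR = (a·d)/(b·c) = (111 × 1962) / (1354 × 782) = 217782 / 1058828 = 0.20568

0.206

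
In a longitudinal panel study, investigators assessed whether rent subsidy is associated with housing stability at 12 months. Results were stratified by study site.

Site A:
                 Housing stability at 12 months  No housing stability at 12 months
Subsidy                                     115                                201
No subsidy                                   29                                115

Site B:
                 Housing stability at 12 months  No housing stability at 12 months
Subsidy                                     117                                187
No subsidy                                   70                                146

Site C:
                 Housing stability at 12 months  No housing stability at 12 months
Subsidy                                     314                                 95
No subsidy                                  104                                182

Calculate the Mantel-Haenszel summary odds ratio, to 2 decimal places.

2.76

OR_MH = Σ(aᵢdᵢ/nᵢ) / Σ(bᵢcᵢ/nᵢ), where nᵢ is the stratum total.
Stratum 1 (Site A): n = 460; a·d/n = 115·115/460 = 28.7500; b·c/n = 201·29/460 = 12.6717
Stratum 2 (Site B): n = 520; a·d/n = 117·146/520 = 32.8500; b·c/n = 187·70/520 = 25.1731
Stratum 3 (Site C): n = 695; a·d/n = 314·182/695 = 82.2273; b·c/n = 95·104/695 = 14.2158
OR_MH = (28.7500 + 32.8500 + 82.2273) / (12.6717 + 25.1731 + 14.2158) = 143.8273 / 52.0606 = 2.76269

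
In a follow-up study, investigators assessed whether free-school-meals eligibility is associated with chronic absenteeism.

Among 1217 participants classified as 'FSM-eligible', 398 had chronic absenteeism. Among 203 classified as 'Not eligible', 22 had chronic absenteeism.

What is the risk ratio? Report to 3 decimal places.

3.018

From the description: a = 398, b = 819, c = 22, d = 181.
Risk in exposed = 398/1217 = 0.32703; risk in unexposed = 22/203 = 0.10837.
RR = 0.32703 / 0.10837 = 3.01763
The risk among the exposed is 3.02 times that among the unexposed.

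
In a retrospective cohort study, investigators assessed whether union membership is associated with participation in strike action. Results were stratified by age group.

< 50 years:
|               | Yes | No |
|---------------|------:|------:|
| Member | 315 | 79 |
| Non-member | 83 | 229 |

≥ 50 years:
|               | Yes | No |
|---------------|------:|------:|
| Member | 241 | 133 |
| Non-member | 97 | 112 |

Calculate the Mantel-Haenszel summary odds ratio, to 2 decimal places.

OR_MH = Σ(aᵢdᵢ/nᵢ) / Σ(bᵢcᵢ/nᵢ), where nᵢ is the stratum total.
Stratum 1 (< 50 years): n = 706; a·d/n = 315·229/706 = 102.1742; b·c/n = 79·83/706 = 9.2875
Stratum 2 (≥ 50 years): n = 583; a·d/n = 241·112/583 = 46.2985; b·c/n = 133·97/583 = 22.1286
OR_MH = (102.1742 + 46.2985) / (9.2875 + 22.1286) = 148.4727 / 31.4162 = 4.72599

4.73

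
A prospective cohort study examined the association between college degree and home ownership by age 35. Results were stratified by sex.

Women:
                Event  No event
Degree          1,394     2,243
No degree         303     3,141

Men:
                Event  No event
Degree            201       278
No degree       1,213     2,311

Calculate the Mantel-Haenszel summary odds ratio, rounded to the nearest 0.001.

4.075

OR_MH = Σ(aᵢdᵢ/nᵢ) / Σ(bᵢcᵢ/nᵢ), where nᵢ is the stratum total.
Stratum 1 (Women): n = 7081; a·d/n = 1394·3141/7081 = 618.3525; b·c/n = 2243·303/7081 = 95.9792
Stratum 2 (Men): n = 4003; a·d/n = 201·2311/4003 = 116.0407; b·c/n = 278·1213/4003 = 84.2403
OR_MH = (618.3525 + 116.0407) / (95.9792 + 84.2403) = 734.3932 / 180.2196 = 4.07499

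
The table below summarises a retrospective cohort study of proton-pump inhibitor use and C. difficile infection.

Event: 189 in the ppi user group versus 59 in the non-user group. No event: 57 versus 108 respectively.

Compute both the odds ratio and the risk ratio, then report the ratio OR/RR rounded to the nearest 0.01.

2.79

From the description: a = 189, b = 57, c = 59, d = 108.
OR = (189·108)/(57·59) = 20412/3363 = 6.06958
Risk in exposed = 189/246 = 0.76829; risk in unexposed = 59/167 = 0.35329; RR = 2.17466
OR/RR = 6.06958 / 2.17466 = 2.79105
The outcome is not rare, so the OR lies further from 1 than the RR.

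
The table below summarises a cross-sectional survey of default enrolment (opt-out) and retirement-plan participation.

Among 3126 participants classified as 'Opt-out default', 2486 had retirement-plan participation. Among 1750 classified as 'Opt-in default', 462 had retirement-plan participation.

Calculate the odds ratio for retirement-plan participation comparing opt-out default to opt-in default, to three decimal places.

10.829

From the description: a = 2486, b = 640, c = 462, d = 1288.
OR = (a·d)/(b·c) = (2486 × 1288) / (640 × 462) = 3201968 / 295680 = 10.82917
The odds of retirement-plan participation are about 10.83 times as high in the opt-out default group.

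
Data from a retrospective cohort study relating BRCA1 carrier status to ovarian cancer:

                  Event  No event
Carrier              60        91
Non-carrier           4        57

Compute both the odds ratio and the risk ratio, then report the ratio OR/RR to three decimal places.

Cells: a = 60, b = 91, c = 4, d = 57.
OR = (60·57)/(91·4) = 3420/364 = 9.39560
Risk in exposed = 60/151 = 0.39735; risk in unexposed = 4/61 = 0.06557; RR = 6.05960
OR/RR = 9.39560 / 6.05960 = 1.55053
The outcome is not rare, so the OR lies further from 1 than the RR.

1.551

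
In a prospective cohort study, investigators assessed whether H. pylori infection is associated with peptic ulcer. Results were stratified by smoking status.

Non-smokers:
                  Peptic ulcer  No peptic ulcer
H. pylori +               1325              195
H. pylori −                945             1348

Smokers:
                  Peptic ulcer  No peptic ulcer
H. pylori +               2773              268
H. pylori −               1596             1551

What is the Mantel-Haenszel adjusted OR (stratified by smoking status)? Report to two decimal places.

9.91

OR_MH = Σ(aᵢdᵢ/nᵢ) / Σ(bᵢcᵢ/nᵢ), where nᵢ is the stratum total.
Stratum 1 (Non-smokers): n = 3813; a·d/n = 1325·1348/3813 = 468.4238; b·c/n = 195·945/3813 = 48.3281
Stratum 2 (Smokers): n = 6188; a·d/n = 2773·1551/6188 = 695.0425; b·c/n = 268·1596/6188 = 69.1222
OR_MH = (468.4238 + 695.0425) / (48.3281 + 69.1222) = 1163.4663 / 117.4503 = 9.90603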